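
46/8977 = 46/8977 = 0.01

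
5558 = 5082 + 476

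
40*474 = 18960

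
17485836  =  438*39922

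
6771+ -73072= -66301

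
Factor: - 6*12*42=-3024= - 2^4*3^3*7^1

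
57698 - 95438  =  -37740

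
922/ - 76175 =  - 922/76175 = -0.01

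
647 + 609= 1256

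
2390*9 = 21510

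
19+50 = 69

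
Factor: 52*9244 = 480688= 2^4*13^1*2311^1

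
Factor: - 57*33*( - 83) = 3^2*11^1*19^1*83^1 = 156123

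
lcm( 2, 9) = 18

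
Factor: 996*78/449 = 77688/449  =  2^3*3^2*13^1*83^1*449^( - 1)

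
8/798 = 4/399 = 0.01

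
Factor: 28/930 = 14/465 = 2^1*3^( - 1) * 5^( - 1) * 7^1 * 31^ (-1 )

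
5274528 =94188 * 56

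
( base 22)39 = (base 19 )3i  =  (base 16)4B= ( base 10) 75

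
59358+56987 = 116345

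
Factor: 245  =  5^1*7^2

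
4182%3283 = 899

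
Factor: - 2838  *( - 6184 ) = 17550192 = 2^4*3^1 * 11^1*43^1 * 773^1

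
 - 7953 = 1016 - 8969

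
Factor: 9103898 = 2^1*109^1*41761^1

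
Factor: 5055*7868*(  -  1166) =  - 2^3*3^1*5^1  *  7^1*11^1*53^1*281^1*337^1 = -46375014840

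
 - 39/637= - 1+ 46/49 = -0.06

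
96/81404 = 24/20351  =  0.00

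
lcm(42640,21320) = 42640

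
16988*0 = 0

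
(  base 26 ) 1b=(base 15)27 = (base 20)1H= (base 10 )37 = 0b100101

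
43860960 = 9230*4752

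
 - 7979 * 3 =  - 23937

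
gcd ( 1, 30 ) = 1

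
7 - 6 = 1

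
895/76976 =895/76976 = 0.01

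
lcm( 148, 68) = 2516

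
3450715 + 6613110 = 10063825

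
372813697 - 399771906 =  - 26958209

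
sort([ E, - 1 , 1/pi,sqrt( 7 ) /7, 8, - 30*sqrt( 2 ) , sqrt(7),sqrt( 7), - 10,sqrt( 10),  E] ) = [ - 30*sqrt( 2), - 10, - 1,1/pi,sqrt( 7) /7,sqrt(7),sqrt(7 ),E,E, sqrt (10),8 ] 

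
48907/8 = 48907/8 = 6113.38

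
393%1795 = 393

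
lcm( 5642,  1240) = 112840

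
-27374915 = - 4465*6131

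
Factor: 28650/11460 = 2^( - 1 ) *5^1 = 5/2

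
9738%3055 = 573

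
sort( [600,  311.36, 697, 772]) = [ 311.36, 600,  697, 772]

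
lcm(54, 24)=216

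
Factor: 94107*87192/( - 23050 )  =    -  4102688772/11525 = -2^2*3^3*5^(-2 )*7^1*13^1*19^1*127^1 * 173^1*461^( -1) 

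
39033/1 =39033 = 39033.00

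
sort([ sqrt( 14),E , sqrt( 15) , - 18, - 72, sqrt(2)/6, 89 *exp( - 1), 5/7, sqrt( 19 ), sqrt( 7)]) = [ - 72, - 18,  sqrt(2 )/6, 5/7,sqrt(7),E,sqrt ( 14),sqrt( 15), sqrt(19 ), 89 * exp( - 1) ]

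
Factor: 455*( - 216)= - 2^3*3^3*5^1*7^1*13^1=- 98280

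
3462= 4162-700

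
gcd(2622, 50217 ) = 57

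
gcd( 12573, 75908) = 1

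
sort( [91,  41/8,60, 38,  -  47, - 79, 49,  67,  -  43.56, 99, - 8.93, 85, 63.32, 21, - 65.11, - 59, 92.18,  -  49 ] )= [ - 79, - 65.11,- 59, - 49, - 47,-43.56,-8.93, 41/8, 21,38,  49,60,63.32 , 67,85, 91, 92.18,99 ]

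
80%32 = 16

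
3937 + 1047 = 4984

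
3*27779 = 83337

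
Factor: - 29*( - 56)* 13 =21112  =  2^3*7^1*13^1*29^1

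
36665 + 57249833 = 57286498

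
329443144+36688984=366132128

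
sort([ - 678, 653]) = [ - 678, 653] 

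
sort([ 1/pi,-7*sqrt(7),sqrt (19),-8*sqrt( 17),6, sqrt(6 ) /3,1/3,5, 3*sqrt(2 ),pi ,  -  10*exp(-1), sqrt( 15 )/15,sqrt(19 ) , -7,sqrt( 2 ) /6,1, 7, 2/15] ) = [ - 8*sqrt(17 ),-7*sqrt(7),-7,-10*exp( -1 ),2/15,sqrt(2 )/6,sqrt( 15 )/15,1/pi,1/3 , sqrt(6 ) /3, 1,pi,3*sqrt ( 2 ),sqrt( 19),sqrt(19 ),5, 6, 7]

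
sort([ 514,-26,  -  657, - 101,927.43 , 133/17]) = [- 657,-101 , - 26, 133/17,  514, 927.43 ]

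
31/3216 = 31/3216 = 0.01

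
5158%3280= 1878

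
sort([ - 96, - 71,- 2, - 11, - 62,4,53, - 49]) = [  -  96, - 71, -62, - 49, - 11,-2,4,53] 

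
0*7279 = 0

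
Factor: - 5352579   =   - 3^2*73^1*8147^1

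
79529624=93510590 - 13980966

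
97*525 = 50925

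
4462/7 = 4462/7  =  637.43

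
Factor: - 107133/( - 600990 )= 2^( -1)*5^( - 1)  *23^( - 1)*41^1 = 41/230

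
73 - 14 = 59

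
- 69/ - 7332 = 23/2444 = 0.01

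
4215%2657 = 1558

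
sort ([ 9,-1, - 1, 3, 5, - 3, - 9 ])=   [  -  9, - 3 , - 1, - 1, 3, 5, 9]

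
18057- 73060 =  - 55003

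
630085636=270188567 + 359897069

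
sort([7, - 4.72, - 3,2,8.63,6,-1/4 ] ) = [-4.72, - 3, - 1/4,  2,6,7,8.63 ]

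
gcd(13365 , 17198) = 1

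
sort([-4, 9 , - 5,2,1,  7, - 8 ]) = [ - 8, - 5, - 4 , 1,2,7,9 ] 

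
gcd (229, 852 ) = 1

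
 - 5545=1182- 6727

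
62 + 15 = 77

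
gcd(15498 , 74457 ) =9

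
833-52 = 781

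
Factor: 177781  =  139^1*1279^1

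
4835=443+4392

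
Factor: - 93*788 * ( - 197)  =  2^2*3^1*31^1*197^2 = 14436948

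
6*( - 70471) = -422826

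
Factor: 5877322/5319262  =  2938661/2659631 = 11^1*13^( - 1)*463^1*577^1*204587^(- 1)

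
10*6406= 64060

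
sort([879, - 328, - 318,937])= [ - 328, - 318, 879,937 ] 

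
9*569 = 5121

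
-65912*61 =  - 4020632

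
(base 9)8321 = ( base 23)bbm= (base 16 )17CE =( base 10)6094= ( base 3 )22100201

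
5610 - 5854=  - 244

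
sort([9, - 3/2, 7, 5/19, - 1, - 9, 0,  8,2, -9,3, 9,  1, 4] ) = [-9, - 9 , - 3/2, - 1,0,  5/19,  1, 2 , 3, 4, 7,8,9,9]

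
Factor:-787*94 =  - 73978= - 2^1*47^1 *787^1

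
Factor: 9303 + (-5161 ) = 2^1*19^1*109^1 = 4142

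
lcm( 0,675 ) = 0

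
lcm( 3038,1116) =54684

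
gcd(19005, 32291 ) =7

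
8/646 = 4/323 = 0.01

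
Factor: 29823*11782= 2^1 * 3^1 * 43^1*137^1 * 9941^1 = 351374586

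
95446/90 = 47723/45 = 1060.51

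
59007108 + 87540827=146547935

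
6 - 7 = - 1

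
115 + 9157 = 9272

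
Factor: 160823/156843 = 3^(- 3) *13^1*37^(- 1) *89^1*139^1 * 157^( - 1)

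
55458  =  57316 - 1858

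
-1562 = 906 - 2468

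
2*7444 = 14888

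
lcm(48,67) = 3216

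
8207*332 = 2724724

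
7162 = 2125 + 5037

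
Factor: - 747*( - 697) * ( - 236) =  - 122875524= -2^2 * 3^2* 17^1*41^1*59^1 * 83^1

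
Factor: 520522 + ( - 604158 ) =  - 2^2*7^1*29^1*103^1 =- 83636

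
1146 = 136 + 1010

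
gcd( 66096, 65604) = 12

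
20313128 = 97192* 209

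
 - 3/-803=3/803 = 0.00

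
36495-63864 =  - 27369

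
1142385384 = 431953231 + 710432153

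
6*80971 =485826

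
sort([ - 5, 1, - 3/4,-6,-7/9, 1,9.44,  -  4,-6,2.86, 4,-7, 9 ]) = [ - 7,-6,-6, - 5,-4,-7/9,-3/4,1, 1, 2.86,4,9,9.44]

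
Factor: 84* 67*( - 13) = -2^2*3^1*7^1* 13^1*67^1=- 73164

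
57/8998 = 57/8998 = 0.01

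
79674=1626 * 49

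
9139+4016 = 13155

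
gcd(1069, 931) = 1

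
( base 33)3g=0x73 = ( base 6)311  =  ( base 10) 115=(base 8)163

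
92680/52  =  1782 +4/13  =  1782.31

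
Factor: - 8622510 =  - 2^1 * 3^1*5^1*13^1*22109^1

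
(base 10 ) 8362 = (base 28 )aii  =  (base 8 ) 20252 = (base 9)12421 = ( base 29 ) 9RA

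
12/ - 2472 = -1/206  =  - 0.00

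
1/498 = 1/498 = 0.00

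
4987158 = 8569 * 582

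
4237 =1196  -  -3041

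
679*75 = 50925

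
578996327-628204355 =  - 49208028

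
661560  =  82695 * 8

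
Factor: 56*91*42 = 214032 = 2^4*3^1* 7^3*13^1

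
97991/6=16331+5/6 =16331.83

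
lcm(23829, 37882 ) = 1477398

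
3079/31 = 99 + 10/31 = 99.32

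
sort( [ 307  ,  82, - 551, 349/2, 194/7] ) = [ - 551 , 194/7, 82,  349/2,307] 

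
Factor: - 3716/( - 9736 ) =929/2434=2^ ( - 1) *929^1*1217^ ( - 1 )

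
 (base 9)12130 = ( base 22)GH9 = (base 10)8127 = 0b1111110111111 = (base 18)1719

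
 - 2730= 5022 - 7752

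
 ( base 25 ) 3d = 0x58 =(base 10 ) 88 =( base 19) 4c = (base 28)34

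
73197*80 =5855760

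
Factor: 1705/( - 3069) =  - 5/9 = -3^( - 2)*5^1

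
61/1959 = 61/1959 = 0.03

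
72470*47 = 3406090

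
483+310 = 793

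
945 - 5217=  -  4272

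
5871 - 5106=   765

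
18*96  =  1728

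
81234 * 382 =31031388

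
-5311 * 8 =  - 42488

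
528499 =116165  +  412334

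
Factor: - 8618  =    -  2^1*31^1*139^1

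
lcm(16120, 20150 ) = 80600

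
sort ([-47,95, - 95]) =[ - 95, - 47,  95]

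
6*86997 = 521982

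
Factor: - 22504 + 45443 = 22939 =7^1 * 29^1*113^1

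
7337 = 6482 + 855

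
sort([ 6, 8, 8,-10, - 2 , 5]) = [ - 10, - 2, 5, 6, 8, 8]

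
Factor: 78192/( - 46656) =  - 181/108 = - 2^ ( - 2)*3^( - 3)*181^1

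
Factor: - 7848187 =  - 53^1*148079^1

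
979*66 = 64614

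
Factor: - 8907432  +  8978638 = 71206 = 2^1 *35603^1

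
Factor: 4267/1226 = 2^ ( - 1 )*17^1*251^1*613^( - 1 )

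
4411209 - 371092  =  4040117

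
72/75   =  24/25=0.96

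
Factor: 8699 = 8699^1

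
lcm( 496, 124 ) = 496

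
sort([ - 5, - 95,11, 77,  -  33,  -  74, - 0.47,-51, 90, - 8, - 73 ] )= [ - 95,  -  74 , - 73,-51, - 33, - 8, - 5, - 0.47 , 11 , 77 , 90] 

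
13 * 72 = 936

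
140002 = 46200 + 93802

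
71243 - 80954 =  - 9711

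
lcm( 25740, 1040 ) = 102960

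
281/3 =93+2/3  =  93.67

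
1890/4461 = 630/1487= 0.42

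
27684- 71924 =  -44240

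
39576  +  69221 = 108797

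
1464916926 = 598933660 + 865983266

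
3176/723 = 3176/723  =  4.39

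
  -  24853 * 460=-11432380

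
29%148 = 29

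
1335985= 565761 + 770224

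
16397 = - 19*( - 863)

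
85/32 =85/32  =  2.66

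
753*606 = 456318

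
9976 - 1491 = 8485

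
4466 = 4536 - 70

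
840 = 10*84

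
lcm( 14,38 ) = 266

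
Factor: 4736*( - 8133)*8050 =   -  2^8 * 3^1*5^2*7^1*23^1*37^1*2711^1  =  -310068998400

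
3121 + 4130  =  7251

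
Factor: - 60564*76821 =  - 4652587044 = - 2^2 * 3^2*7^2*29^1*103^1*883^1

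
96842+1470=98312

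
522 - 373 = 149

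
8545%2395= 1360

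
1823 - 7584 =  - 5761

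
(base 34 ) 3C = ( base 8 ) 162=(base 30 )3O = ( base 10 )114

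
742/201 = 742/201 = 3.69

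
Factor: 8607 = 3^1*19^1*151^1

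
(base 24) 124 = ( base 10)628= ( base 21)18J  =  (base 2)1001110100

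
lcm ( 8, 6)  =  24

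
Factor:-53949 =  - 3^1*7^2*367^1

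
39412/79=498+70/79 = 498.89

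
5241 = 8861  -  3620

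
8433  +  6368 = 14801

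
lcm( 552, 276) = 552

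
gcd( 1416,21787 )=1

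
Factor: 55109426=2^1*23^1*439^1*2729^1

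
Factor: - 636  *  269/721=  -  2^2*3^1*7^(-1)*53^1*103^( - 1) * 269^1 = -171084/721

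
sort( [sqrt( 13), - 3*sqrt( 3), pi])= [-3*sqrt( 3), pi,  sqrt( 13)]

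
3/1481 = 3/1481 = 0.00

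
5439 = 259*21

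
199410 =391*510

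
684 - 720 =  - 36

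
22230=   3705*6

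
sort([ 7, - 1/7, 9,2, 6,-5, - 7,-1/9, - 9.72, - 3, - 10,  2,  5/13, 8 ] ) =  [ - 10,-9.72, - 7, - 5, -3, - 1/7,  -  1/9 , 5/13,  2,2, 6,7, 8,9]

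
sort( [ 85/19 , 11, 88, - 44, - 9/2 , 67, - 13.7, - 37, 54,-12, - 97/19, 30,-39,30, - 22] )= [ - 44, - 39, - 37 ,- 22,-13.7, - 12, - 97/19,  -  9/2, 85/19 , 11, 30, 30,54, 67, 88]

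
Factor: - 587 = -587^1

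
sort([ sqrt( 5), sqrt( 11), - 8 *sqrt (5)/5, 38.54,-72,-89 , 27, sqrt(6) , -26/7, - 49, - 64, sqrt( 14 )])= [- 89,-72 ,-64,  -  49,  -  26/7, - 8*sqrt( 5 )/5, sqrt(5), sqrt(6),sqrt(11 ), sqrt( 14),27, 38.54] 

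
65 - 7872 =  - 7807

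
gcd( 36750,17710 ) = 70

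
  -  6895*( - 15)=103425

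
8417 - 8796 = -379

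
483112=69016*7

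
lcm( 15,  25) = 75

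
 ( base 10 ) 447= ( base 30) er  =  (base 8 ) 677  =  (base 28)FR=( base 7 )1206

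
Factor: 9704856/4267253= 2^3*3^1*7^1*61^1*947^1*1153^( - 1)*3701^( - 1 ) 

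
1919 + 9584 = 11503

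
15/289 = 15/289 = 0.05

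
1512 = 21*72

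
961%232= 33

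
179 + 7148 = 7327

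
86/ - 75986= -43/37993 = - 0.00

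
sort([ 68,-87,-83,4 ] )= [-87, - 83, 4, 68]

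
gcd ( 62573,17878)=8939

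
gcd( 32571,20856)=33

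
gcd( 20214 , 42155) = 1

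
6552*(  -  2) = -13104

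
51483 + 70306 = 121789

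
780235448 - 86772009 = 693463439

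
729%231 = 36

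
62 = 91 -29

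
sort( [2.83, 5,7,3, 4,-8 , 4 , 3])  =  [ - 8, 2.83,  3,  3,4,4, 5,7 ] 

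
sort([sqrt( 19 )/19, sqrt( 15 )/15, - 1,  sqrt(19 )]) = [-1,sqrt( 19 )/19, sqrt(15 )/15,sqrt (19)]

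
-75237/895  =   - 75237/895 = -84.06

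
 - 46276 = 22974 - 69250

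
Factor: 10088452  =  2^2*11^1*229283^1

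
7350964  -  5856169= 1494795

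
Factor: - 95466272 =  - 2^5*11^1*271211^1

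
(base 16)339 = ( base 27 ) 13f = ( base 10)825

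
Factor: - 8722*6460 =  -2^3*5^1*7^2 * 17^1*19^1* 89^1 = - 56344120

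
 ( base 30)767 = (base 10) 6487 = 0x1957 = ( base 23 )c61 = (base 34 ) 5kr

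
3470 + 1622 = 5092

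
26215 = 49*535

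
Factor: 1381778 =2^1 * 690889^1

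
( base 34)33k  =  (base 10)3590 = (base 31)3mp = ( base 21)82K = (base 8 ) 7006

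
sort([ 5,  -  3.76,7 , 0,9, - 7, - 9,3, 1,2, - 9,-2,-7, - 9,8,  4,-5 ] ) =[ - 9 , - 9, - 9, - 7, - 7, - 5,  -  3.76,  -  2, 0,1,2, 3,4,5,7,8,9]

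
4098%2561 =1537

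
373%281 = 92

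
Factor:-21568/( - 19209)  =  2^6*3^( - 1 )*19^ ( - 1 )  =  64/57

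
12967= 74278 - 61311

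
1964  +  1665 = 3629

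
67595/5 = 13519 = 13519.00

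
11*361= 3971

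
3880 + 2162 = 6042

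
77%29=19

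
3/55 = 3/55 = 0.05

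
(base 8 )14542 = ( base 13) 2c5b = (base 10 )6498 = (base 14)2522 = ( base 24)b6i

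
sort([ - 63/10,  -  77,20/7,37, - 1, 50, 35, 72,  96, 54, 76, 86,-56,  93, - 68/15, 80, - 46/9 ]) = [ - 77,-56,- 63/10 ,-46/9, - 68/15, -1, 20/7, 35, 37, 50, 54,72, 76, 80, 86, 93,96 ] 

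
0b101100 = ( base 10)44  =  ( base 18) 28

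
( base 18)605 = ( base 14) 9D3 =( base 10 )1949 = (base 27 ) 2i5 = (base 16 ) 79D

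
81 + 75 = 156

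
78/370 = 39/185 = 0.21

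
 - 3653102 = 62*( - 58921) 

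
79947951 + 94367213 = 174315164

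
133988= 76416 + 57572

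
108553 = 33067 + 75486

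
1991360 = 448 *4445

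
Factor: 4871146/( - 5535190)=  - 5^(-1)*7^1*17^1*47^(-1 )*97^1*211^1 * 11777^(- 1 ) = - 2435573/2767595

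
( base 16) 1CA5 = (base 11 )5567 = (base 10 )7333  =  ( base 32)755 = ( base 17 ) 1866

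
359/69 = 359/69= 5.20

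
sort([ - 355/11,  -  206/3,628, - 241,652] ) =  [ - 241, - 206/3 , - 355/11, 628, 652]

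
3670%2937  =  733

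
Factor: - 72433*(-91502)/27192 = 2^(  -  2)*3^ ( - 1 )*11^( - 1 )*103^(-1 )*113^1 *641^1*45751^1 =3313882183/13596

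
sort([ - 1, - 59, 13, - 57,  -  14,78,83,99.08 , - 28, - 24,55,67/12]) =[ - 59,- 57, - 28, - 24, - 14,  -  1,67/12 , 13,55,78,83,  99.08 ] 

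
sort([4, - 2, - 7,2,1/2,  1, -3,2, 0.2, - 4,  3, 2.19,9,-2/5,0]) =[  -  7, - 4, - 3,-2, - 2/5, 0, 0.2,1/2, 1 , 2,2, 2.19,3,4,  9] 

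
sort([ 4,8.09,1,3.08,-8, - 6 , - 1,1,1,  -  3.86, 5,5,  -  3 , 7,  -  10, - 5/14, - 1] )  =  [ - 10, - 8, - 6 ,  -  3.86, - 3 ,  -  1, - 1, - 5/14, 1,1,  1,3.08, 4,5, 5 , 7,8.09 ]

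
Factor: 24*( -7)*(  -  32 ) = 2^8*  3^1*7^1  =  5376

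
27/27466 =27/27466=0.00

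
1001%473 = 55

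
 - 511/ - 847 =73/121 = 0.60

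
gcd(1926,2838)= 6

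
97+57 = 154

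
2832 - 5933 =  - 3101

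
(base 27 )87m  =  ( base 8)13633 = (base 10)6043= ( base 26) 8ob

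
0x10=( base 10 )16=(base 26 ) g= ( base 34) g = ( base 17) G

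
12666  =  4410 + 8256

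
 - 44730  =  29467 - 74197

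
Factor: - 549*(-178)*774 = 75636828 = 2^2*3^4* 43^1*61^1 * 89^1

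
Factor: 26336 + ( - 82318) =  - 55982 = -2^1*23^1*1217^1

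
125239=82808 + 42431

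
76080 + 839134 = 915214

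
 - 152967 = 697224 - 850191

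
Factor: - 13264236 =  - 2^2*3^4*40939^1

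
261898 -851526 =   -  589628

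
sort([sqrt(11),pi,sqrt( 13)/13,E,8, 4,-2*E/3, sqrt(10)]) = [-2 * E/3,sqrt( 13 )/13, E,pi,sqrt(10),sqrt(11),4,8] 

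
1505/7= 215=215.00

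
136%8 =0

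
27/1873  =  27/1873 =0.01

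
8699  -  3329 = 5370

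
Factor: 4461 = 3^1* 1487^1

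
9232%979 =421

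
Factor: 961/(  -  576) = - 2^(-6)*3^( -2)*31^2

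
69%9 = 6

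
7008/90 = 77 + 13/15= 77.87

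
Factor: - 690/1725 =  -  2/5=- 2^1*5^ ( - 1) 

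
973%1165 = 973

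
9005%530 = 525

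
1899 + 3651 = 5550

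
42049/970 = 42049/970 = 43.35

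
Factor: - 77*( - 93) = 3^1*7^1*11^1*31^1 = 7161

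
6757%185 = 97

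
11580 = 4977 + 6603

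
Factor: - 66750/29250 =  - 3^( - 1)*13^( - 1 )*89^1 = -  89/39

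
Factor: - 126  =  -2^1*3^2*7^1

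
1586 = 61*26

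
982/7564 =491/3782 = 0.13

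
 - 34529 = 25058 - 59587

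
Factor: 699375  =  3^1*5^4*373^1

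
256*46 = 11776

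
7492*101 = 756692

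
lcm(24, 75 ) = 600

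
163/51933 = 163/51933= 0.00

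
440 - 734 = -294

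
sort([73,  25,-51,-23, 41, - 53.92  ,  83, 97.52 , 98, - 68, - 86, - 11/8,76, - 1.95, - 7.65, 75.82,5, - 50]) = [ - 86, - 68,-53.92,-51,  -  50, - 23, - 7.65, - 1.95, - 11/8, 5 , 25 , 41, 73 , 75.82,76,83, 97.52,98]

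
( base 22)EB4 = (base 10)7022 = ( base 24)C4E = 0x1b6e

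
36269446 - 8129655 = 28139791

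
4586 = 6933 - 2347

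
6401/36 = 177 + 29/36 = 177.81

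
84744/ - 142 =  - 42372/71 = -596.79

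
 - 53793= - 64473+10680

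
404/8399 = 404/8399  =  0.05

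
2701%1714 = 987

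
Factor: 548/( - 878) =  - 274/439 = - 2^1* 137^1*439^( - 1)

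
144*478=68832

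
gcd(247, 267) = 1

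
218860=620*353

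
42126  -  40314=1812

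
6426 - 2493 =3933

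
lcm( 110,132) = 660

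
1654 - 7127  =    -  5473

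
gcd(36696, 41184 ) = 264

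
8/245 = 8/245 = 0.03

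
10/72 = 5/36 = 0.14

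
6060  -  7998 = -1938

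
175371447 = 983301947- 807930500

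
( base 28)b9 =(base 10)317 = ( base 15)162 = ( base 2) 100111101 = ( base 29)ar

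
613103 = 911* 673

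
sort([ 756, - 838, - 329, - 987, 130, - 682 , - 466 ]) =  [ - 987, - 838, - 682, - 466, - 329, 130,756]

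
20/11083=20/11083= 0.00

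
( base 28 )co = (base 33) AU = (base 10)360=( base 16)168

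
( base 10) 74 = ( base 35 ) 24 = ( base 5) 244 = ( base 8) 112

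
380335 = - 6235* ( - 61 ) 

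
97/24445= 97/24445=0.00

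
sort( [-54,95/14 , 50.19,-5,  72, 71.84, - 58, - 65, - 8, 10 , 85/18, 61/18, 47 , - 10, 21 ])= [ - 65,- 58,  -  54, - 10,- 8, - 5, 61/18, 85/18, 95/14, 10,  21,47,50.19, 71.84, 72 ]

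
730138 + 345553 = 1075691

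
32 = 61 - 29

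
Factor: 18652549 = 139^1*134191^1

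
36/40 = 9/10  =  0.90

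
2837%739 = 620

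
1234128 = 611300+622828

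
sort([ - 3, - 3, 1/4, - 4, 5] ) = [ - 4, - 3, - 3,1/4,5]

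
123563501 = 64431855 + 59131646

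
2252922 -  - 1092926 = 3345848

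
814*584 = 475376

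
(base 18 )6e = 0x7A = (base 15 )82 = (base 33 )3N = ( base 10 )122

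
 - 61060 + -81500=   - 142560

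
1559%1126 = 433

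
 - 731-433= -1164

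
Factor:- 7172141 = -2609^1*2749^1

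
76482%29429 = 17624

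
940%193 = 168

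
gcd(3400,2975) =425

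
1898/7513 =1898/7513= 0.25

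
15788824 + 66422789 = 82211613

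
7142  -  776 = 6366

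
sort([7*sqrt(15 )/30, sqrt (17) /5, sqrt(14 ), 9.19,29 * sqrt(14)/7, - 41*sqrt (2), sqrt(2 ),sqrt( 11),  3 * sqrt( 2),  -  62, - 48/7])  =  [ - 62, -41*sqrt( 2 ), -48/7,  sqrt( 17 ) /5, 7 *sqrt ( 15)/30, sqrt( 2),sqrt( 11),sqrt(14 ), 3*sqrt(2), 9.19, 29*sqrt (14 ) /7] 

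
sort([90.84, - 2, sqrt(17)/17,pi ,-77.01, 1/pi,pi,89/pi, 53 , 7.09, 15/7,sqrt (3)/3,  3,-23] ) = [ -77.01, - 23,  -  2,sqrt(17 ) /17 , 1/pi,sqrt(3)/3, 15/7, 3  ,  pi,pi,  7.09,89/pi, 53,90.84]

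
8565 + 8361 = 16926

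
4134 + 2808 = 6942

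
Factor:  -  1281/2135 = -3^1*5^ ( - 1) = - 3/5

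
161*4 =644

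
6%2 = 0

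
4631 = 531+4100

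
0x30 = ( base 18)2C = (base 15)33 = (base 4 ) 300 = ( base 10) 48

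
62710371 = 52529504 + 10180867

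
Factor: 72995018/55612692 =36497509/27806346 = 2^( - 1 ) *3^(- 2 )* 31^1*59^( - 1)*769^1 * 1531^1 * 26183^ ( - 1 ) 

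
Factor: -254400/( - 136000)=159/85 = 3^1*5^( - 1)*17^( - 1)* 53^1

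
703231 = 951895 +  - 248664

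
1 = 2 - 1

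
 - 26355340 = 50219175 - 76574515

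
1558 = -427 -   -  1985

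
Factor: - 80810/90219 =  - 2^1*3^( - 1)*5^1 * 17^( - 1) * 29^( - 1)*61^ ( - 1 )*8081^1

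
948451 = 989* 959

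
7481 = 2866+4615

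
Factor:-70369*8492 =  - 2^2*11^1*13^1*193^1 * 5413^1 = -597573548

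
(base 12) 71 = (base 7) 151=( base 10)85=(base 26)37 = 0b1010101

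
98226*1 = 98226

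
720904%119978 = 1036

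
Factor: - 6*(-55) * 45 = 14850 = 2^1*3^3*5^2 * 11^1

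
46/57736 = 23/28868 = 0.00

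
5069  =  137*37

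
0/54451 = 0 = 0.00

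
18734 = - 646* ( - 29 ) 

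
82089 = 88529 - 6440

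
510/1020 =1/2= 0.50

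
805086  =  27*29818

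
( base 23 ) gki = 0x22ee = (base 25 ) E7H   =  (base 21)K5H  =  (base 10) 8942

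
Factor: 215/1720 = 1/8 = 2^( - 3) 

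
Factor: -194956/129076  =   - 799/529 = - 17^1 * 23^( -2) * 47^1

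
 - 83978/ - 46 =41989/23  =  1825.61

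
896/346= 2 + 102/173 = 2.59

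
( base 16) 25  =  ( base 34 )13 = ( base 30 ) 17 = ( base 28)19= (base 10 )37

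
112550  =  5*22510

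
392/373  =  392/373  =  1.05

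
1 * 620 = 620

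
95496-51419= 44077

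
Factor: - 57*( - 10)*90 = 2^2*3^3*5^2*19^1 = 51300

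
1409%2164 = 1409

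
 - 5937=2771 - 8708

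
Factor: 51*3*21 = 3213 = 3^3*7^1*17^1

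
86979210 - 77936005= 9043205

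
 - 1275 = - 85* 15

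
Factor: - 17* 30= - 2^1 * 3^1*5^1* 17^1   =  - 510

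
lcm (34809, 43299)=1775259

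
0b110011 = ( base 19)2D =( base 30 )1L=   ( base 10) 51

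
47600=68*700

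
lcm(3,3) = 3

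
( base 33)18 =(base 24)1h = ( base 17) 27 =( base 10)41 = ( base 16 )29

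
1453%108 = 49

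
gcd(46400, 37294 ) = 58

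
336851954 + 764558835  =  1101410789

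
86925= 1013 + 85912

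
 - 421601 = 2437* ( - 173) 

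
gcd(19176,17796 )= 12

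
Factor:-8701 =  - 7^1*11^1*113^1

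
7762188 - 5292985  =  2469203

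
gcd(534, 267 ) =267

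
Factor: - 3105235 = -5^1*7^1*88721^1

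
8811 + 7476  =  16287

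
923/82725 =923/82725 = 0.01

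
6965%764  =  89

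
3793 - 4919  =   - 1126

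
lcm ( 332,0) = 0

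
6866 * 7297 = 50101202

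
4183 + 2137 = 6320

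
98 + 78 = 176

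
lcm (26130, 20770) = 810030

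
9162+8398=17560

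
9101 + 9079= 18180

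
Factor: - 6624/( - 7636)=72/83 = 2^3*3^2*83^ ( - 1)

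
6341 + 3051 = 9392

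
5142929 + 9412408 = 14555337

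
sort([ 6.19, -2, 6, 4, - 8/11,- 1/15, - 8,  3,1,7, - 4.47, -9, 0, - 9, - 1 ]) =[  -  9, - 9,-8, - 4.47,- 2,-1, - 8/11, - 1/15,0 , 1, 3, 4, 6,6.19,7]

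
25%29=25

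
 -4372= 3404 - 7776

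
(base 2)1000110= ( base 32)26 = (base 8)106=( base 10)70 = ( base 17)42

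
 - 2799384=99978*( - 28 )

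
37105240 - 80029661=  - 42924421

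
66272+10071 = 76343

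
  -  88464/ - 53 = 1669 + 7/53 = 1669.13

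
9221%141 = 56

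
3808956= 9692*393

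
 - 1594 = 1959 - 3553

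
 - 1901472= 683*( - 2784)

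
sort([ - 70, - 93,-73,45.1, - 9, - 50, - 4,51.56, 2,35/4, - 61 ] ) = [ - 93,-73,-70, - 61, - 50, - 9, - 4,2, 35/4,45.1, 51.56] 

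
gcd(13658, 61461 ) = 6829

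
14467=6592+7875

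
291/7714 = 291/7714 = 0.04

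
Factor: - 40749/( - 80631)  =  3^( - 1)*31^(-1) *47^1 = 47/93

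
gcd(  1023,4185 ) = 93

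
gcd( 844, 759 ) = 1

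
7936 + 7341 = 15277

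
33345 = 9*3705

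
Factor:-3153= - 3^1*1051^1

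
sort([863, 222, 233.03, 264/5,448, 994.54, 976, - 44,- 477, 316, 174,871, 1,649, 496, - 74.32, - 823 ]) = [ - 823, - 477, - 74.32, - 44, 1, 264/5, 174,222,233.03,316,448,496,649,  863  ,  871, 976, 994.54]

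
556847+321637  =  878484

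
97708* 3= 293124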